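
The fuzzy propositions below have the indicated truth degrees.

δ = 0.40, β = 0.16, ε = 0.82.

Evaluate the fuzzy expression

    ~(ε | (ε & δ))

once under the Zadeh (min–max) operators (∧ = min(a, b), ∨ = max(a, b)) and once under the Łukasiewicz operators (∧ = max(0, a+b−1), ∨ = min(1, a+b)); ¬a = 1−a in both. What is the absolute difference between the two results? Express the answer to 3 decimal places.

Under Zadeh (min–max):
  ε & δ = min(a, b) on (0.82, 0.40) = 0.40
  ε | (ε & δ) = max(a, b) on (0.82, 0.40) = 0.82
  ~(ε | (ε & δ)) = 1 − 0.82 = 0.18
  → value = 0.1800
Under Łukasiewicz:
  ε & δ = max(0, a+b−1) on (0.82, 0.40) = 0.22
  ε | (ε & δ) = min(1, a+b) on (0.82, 0.22) = 1.00
  ~(ε | (ε & δ)) = 1 − 1.00 = 0.00
  → value = 0.0000
|0.1800 − 0.0000| = 0.180

0.180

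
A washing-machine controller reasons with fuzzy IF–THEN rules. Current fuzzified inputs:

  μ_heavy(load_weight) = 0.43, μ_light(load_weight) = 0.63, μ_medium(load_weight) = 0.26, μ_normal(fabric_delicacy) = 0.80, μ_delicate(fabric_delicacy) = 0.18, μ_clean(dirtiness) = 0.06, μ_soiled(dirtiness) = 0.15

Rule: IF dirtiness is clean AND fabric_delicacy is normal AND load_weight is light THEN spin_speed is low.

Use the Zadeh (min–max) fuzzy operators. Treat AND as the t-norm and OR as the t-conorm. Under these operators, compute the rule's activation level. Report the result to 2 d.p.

firing strength: clean=0.06, normal=0.80, light=0.63; AND[min(a, b)] → w = 0.06

0.06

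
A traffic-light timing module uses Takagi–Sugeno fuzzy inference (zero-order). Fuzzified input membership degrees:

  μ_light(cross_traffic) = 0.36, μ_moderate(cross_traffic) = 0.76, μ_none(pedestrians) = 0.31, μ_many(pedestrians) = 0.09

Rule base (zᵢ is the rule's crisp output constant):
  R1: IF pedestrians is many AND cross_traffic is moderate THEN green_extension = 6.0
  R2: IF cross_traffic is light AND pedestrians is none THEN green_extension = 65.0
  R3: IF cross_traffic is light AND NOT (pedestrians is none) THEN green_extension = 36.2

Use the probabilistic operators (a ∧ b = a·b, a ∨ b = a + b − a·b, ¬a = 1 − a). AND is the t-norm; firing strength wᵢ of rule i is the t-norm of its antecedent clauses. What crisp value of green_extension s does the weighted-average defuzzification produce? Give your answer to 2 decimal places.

R1 (z=6.0): many=0.09, moderate=0.76; AND[a·b] → w = 0.0684
R2 (z=65.0): light=0.36, none=0.31; AND[a·b] → w = 0.1116
R3 (z=36.2): light=0.36, ¬none=1−0.31=0.69; AND[a·b] → w = 0.2484
Weighted average = (0.0684·6.0 + 0.1116·65.0 + 0.2484·36.2) / (0.0684 + 0.1116 + 0.2484)
  = 16.6565 / 0.4284 = 38.88

38.88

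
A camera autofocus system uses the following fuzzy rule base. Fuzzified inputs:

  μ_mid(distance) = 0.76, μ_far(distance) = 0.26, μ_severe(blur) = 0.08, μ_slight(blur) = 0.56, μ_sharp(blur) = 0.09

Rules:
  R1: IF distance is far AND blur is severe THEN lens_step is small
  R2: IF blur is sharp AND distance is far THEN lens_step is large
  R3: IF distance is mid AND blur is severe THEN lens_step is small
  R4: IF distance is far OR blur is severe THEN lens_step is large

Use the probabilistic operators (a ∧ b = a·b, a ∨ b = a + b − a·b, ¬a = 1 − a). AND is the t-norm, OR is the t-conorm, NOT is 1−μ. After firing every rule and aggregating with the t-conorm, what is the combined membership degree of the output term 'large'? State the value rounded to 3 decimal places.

0.335

R1: far=0.26, severe=0.08; AND[a·b] → w = 0.0208
R2: sharp=0.09, far=0.26; AND[a·b] → w = 0.0234
R3: mid=0.76, severe=0.08; AND[a·b] → w = 0.0608
R4: far=0.26, severe=0.08; OR[a + b − a·b] → w = 0.3192
Rules with consequent 'large': {R2, R4} → strengths 0.0234, 0.3192
Aggregate via t-conorm [a + b − a·b]: 0.3351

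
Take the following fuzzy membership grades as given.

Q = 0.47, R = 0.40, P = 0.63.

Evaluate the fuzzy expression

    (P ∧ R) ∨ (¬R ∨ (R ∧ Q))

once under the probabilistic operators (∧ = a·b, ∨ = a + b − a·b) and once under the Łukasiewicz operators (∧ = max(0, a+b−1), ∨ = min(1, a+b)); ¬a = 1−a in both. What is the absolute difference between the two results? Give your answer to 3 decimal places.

Under probabilistic:
  P ∧ R = a·b on (0.6300, 0.4000) = 0.2520
  ¬R = 1 − 0.4000 = 0.6000
  R ∧ Q = a·b on (0.4000, 0.4700) = 0.1880
  ¬R ∨ (R ∧ Q) = a + b − a·b on (0.6000, 0.1880) = 0.6752
  (P ∧ R) ∨ (¬R ∨ (R ∧ Q)) = a + b − a·b on (0.2520, 0.6752) = 0.7570
  → value = 0.7570
Under Łukasiewicz:
  P ∧ R = max(0, a+b−1) on (0.63, 0.40) = 0.03
  ¬R = 1 − 0.40 = 0.60
  R ∧ Q = max(0, a+b−1) on (0.40, 0.47) = 0.00
  ¬R ∨ (R ∧ Q) = min(1, a+b) on (0.60, 0.00) = 0.60
  (P ∧ R) ∨ (¬R ∨ (R ∧ Q)) = min(1, a+b) on (0.03, 0.60) = 0.63
  → value = 0.6300
|0.7570 − 0.6300| = 0.127

0.127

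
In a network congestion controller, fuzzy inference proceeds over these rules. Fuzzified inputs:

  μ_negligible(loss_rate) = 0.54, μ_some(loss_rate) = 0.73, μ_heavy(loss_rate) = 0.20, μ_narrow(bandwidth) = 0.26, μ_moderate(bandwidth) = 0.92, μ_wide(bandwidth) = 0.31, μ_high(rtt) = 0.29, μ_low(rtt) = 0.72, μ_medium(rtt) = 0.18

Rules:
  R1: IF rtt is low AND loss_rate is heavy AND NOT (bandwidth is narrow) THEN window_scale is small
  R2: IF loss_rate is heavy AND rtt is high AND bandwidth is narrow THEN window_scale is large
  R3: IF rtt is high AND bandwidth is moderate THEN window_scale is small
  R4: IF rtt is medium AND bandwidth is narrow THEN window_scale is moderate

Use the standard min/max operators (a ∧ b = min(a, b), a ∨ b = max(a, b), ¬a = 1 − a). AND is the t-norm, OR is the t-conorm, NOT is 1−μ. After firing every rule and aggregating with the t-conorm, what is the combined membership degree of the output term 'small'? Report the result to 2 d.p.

R1: low=0.72, heavy=0.20, ¬narrow=1−0.26=0.74; AND[min(a, b)] → w = 0.20
R2: heavy=0.20, high=0.29, narrow=0.26; AND[min(a, b)] → w = 0.20
R3: high=0.29, moderate=0.92; AND[min(a, b)] → w = 0.29
R4: medium=0.18, narrow=0.26; AND[min(a, b)] → w = 0.18
Rules with consequent 'small': {R1, R3} → strengths 0.20, 0.29
Aggregate via t-conorm [max(a, b)]: 0.29

0.29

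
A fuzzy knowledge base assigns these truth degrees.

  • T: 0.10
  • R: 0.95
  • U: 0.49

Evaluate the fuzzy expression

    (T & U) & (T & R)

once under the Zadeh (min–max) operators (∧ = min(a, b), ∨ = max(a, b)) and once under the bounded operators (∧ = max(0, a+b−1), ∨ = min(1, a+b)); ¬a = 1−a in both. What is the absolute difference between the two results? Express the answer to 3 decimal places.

Under Zadeh (min–max):
  T & U = min(a, b) on (0.10, 0.49) = 0.10
  T & R = min(a, b) on (0.10, 0.95) = 0.10
  (T & U) & (T & R) = min(a, b) on (0.10, 0.10) = 0.10
  → value = 0.1000
Under bounded:
  T & U = max(0, a+b−1) on (0.10, 0.49) = 0.00
  T & R = max(0, a+b−1) on (0.10, 0.95) = 0.05
  (T & U) & (T & R) = max(0, a+b−1) on (0.00, 0.05) = 0.00
  → value = 0.0000
|0.1000 − 0.0000| = 0.100

0.100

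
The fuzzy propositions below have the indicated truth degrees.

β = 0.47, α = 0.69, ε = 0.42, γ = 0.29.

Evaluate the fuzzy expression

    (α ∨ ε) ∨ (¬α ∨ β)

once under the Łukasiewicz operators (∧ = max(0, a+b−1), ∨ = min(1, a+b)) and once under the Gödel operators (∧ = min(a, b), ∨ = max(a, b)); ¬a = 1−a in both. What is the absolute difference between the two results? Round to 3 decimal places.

0.310

Under Łukasiewicz:
  α ∨ ε = min(1, a+b) on (0.69, 0.42) = 1.00
  ¬α = 1 − 0.69 = 0.31
  ¬α ∨ β = min(1, a+b) on (0.31, 0.47) = 0.78
  (α ∨ ε) ∨ (¬α ∨ β) = min(1, a+b) on (1.00, 0.78) = 1.00
  → value = 1.0000
Under Gödel:
  α ∨ ε = max(a, b) on (0.69, 0.42) = 0.69
  ¬α = 1 − 0.69 = 0.31
  ¬α ∨ β = max(a, b) on (0.31, 0.47) = 0.47
  (α ∨ ε) ∨ (¬α ∨ β) = max(a, b) on (0.69, 0.47) = 0.69
  → value = 0.6900
|1.0000 − 0.6900| = 0.310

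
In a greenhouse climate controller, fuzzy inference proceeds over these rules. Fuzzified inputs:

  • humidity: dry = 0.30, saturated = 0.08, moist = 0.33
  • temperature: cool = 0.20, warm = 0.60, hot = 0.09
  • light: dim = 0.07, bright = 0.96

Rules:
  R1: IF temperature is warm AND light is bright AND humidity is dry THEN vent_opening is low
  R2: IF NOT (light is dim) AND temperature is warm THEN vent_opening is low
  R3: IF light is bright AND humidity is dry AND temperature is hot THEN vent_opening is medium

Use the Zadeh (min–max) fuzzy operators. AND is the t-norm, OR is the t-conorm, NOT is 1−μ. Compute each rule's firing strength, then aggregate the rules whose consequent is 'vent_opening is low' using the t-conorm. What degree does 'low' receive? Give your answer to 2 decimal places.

0.60

R1: warm=0.60, bright=0.96, dry=0.30; AND[min(a, b)] → w = 0.30
R2: ¬dim=1−0.07=0.93, warm=0.60; AND[min(a, b)] → w = 0.60
R3: bright=0.96, dry=0.30, hot=0.09; AND[min(a, b)] → w = 0.09
Rules with consequent 'low': {R1, R2} → strengths 0.30, 0.60
Aggregate via t-conorm [max(a, b)]: 0.60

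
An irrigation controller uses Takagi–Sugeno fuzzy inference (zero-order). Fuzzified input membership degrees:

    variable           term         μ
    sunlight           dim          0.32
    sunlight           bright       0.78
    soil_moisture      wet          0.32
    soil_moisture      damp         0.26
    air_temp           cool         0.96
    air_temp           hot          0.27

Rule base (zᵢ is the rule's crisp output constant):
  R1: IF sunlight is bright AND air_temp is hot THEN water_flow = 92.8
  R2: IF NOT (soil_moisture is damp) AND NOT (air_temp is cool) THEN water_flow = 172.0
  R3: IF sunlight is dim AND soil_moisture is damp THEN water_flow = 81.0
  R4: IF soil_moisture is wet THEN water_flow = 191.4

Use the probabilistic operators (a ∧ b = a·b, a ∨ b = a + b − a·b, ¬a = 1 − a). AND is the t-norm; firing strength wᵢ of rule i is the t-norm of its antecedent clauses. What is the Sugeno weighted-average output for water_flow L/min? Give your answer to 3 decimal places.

R1 (z=92.8): bright=0.78, hot=0.27; AND[a·b] → w = 0.2106
R2 (z=172.0): ¬damp=1−0.26=0.74, ¬cool=1−0.96=0.04; AND[a·b] → w = 0.0296
R3 (z=81.0): dim=0.32, damp=0.26; AND[a·b] → w = 0.0832
R4 (z=191.4): wet=0.32 → w = 0.3200
Weighted average = (0.2106·92.8 + 0.0296·172.0 + 0.0832·81.0 + 0.3200·191.4) / (0.2106 + 0.0296 + 0.0832 + 0.3200)
  = 92.6221 / 0.6434 = 143.957

143.957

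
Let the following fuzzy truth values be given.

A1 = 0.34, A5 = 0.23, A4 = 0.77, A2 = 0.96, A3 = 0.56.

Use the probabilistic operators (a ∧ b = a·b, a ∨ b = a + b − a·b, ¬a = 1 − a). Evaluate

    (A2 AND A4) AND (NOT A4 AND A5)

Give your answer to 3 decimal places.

0.039

A2 AND A4 = a·b on (0.9600, 0.7700) = 0.7392
NOT A4 = 1 − 0.7700 = 0.2300
NOT A4 AND A5 = a·b on (0.2300, 0.2300) = 0.0529
(A2 AND A4) AND (NOT A4 AND A5) = a·b on (0.7392, 0.0529) = 0.0391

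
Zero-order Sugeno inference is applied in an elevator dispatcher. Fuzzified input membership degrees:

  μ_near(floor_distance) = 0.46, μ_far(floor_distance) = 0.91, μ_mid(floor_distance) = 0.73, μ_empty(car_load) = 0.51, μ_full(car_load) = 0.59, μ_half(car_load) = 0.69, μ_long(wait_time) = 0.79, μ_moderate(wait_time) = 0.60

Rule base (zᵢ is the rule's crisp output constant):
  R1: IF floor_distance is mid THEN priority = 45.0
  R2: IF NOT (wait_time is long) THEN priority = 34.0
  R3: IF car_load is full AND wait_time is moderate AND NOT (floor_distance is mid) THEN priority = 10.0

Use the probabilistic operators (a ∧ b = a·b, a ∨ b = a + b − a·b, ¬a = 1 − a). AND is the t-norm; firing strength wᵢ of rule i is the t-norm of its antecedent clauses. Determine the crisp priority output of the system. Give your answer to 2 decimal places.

39.54

R1 (z=45.0): mid=0.73 → w = 0.7300
R2 (z=34.0): ¬long=1−0.79=0.21 → w = 0.2100
R3 (z=10.0): full=0.59, moderate=0.60, ¬mid=1−0.73=0.27; AND[a·b] → w = 0.0956
Weighted average = (0.7300·45.0 + 0.2100·34.0 + 0.0956·10.0) / (0.7300 + 0.2100 + 0.0956)
  = 40.9458 / 1.0356 = 39.54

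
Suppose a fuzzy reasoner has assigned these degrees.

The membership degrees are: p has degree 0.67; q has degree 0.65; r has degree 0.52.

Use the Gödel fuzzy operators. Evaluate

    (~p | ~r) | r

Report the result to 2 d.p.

0.52

~p = 1 − 0.67 = 0.33
~r = 1 − 0.52 = 0.48
~p | ~r = max(a, b) on (0.33, 0.48) = 0.48
(~p | ~r) | r = max(a, b) on (0.48, 0.52) = 0.52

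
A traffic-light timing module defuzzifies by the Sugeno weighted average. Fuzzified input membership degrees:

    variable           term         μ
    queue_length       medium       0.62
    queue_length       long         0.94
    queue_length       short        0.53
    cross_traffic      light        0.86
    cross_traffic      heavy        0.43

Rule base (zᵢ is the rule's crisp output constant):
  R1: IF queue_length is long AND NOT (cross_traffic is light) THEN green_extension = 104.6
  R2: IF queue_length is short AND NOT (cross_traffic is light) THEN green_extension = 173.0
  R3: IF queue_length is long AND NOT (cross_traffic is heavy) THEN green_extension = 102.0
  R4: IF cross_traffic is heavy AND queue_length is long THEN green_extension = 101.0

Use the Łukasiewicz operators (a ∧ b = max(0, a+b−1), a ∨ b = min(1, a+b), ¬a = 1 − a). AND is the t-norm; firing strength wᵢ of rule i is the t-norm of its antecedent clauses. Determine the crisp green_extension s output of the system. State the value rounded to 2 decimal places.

101.83

R1 (z=104.6): long=0.94, ¬light=1−0.86=0.14; AND[max(0, a+b−1)] → w = 0.08
R2 (z=173.0): short=0.53, ¬light=1−0.86=0.14; AND[max(0, a+b−1)] → w = 0.00
R3 (z=102.0): long=0.94, ¬heavy=1−0.43=0.57; AND[max(0, a+b−1)] → w = 0.51
R4 (z=101.0): heavy=0.43, long=0.94; AND[max(0, a+b−1)] → w = 0.37
Weighted average = (0.08·104.6 + 0.00·173.0 + 0.51·102.0 + 0.37·101.0) / (0.08 + 0.00 + 0.51 + 0.37)
  = 97.7580 / 0.9600 = 101.83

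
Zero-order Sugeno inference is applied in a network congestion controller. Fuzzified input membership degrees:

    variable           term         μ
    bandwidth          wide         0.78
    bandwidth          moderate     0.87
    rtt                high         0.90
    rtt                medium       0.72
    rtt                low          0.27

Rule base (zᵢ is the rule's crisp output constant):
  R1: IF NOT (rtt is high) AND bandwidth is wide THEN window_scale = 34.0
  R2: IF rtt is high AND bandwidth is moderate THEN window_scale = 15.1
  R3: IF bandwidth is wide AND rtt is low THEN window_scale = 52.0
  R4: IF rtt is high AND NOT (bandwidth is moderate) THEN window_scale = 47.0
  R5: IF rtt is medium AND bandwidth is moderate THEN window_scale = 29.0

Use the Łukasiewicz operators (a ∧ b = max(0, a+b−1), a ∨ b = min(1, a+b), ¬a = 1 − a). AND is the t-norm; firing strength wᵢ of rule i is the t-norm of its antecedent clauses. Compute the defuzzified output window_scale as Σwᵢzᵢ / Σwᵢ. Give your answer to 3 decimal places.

R1 (z=34.0): ¬high=1−0.90=0.10, wide=0.78; AND[max(0, a+b−1)] → w = 0.00
R2 (z=15.1): high=0.90, moderate=0.87; AND[max(0, a+b−1)] → w = 0.77
R3 (z=52.0): wide=0.78, low=0.27; AND[max(0, a+b−1)] → w = 0.05
R4 (z=47.0): high=0.90, ¬moderate=1−0.87=0.13; AND[max(0, a+b−1)] → w = 0.03
R5 (z=29.0): medium=0.72, moderate=0.87; AND[max(0, a+b−1)] → w = 0.59
Weighted average = (0.00·34.0 + 0.77·15.1 + 0.05·52.0 + 0.03·47.0 + 0.59·29.0) / (0.00 + 0.77 + 0.05 + 0.03 + 0.59)
  = 32.7470 / 1.4400 = 22.741

22.741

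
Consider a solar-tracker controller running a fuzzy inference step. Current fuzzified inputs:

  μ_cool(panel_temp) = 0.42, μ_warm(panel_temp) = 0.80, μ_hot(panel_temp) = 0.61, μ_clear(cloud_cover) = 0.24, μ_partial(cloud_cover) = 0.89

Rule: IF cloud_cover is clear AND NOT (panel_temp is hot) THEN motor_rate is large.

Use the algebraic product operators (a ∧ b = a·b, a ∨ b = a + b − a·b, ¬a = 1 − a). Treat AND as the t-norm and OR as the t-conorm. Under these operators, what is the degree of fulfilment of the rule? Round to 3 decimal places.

0.094

firing strength: clear=0.24, ¬hot=1−0.61=0.39; AND[a·b] → w = 0.0936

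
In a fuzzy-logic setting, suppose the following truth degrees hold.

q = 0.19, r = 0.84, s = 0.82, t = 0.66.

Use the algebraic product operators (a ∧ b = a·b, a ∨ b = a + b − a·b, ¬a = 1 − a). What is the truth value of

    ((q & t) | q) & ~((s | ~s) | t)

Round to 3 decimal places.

q & t = a·b on (0.1900, 0.6600) = 0.1254
(q & t) | q = a + b − a·b on (0.1254, 0.1900) = 0.2916
~s = 1 − 0.8200 = 0.1800
s | ~s = a + b − a·b on (0.8200, 0.1800) = 0.8524
(s | ~s) | t = a + b − a·b on (0.8524, 0.6600) = 0.9498
~((s | ~s) | t) = 1 − 0.9498 = 0.0502
((q & t) | q) & ~((s | ~s) | t) = a·b on (0.2916, 0.0502) = 0.0146

0.015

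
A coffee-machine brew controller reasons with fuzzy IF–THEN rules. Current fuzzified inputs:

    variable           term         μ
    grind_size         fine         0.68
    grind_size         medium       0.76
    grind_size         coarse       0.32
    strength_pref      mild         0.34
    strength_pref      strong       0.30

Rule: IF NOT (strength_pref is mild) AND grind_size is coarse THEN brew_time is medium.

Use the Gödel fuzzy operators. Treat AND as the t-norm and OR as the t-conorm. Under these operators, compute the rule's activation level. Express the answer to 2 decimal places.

0.32

firing strength: ¬mild=1−0.34=0.66, coarse=0.32; AND[min(a, b)] → w = 0.32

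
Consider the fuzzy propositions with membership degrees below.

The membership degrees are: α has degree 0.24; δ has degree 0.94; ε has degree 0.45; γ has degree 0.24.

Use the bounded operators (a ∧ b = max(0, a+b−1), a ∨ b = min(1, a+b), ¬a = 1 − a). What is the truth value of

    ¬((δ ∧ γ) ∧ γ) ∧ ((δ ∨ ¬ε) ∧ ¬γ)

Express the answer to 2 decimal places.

δ ∧ γ = max(0, a+b−1) on (0.94, 0.24) = 0.18
(δ ∧ γ) ∧ γ = max(0, a+b−1) on (0.18, 0.24) = 0.00
¬((δ ∧ γ) ∧ γ) = 1 − 0.00 = 1.00
¬ε = 1 − 0.45 = 0.55
δ ∨ ¬ε = min(1, a+b) on (0.94, 0.55) = 1.00
¬γ = 1 − 0.24 = 0.76
(δ ∨ ¬ε) ∧ ¬γ = max(0, a+b−1) on (1.00, 0.76) = 0.76
¬((δ ∧ γ) ∧ γ) ∧ ((δ ∨ ¬ε) ∧ ¬γ) = max(0, a+b−1) on (1.00, 0.76) = 0.76

0.76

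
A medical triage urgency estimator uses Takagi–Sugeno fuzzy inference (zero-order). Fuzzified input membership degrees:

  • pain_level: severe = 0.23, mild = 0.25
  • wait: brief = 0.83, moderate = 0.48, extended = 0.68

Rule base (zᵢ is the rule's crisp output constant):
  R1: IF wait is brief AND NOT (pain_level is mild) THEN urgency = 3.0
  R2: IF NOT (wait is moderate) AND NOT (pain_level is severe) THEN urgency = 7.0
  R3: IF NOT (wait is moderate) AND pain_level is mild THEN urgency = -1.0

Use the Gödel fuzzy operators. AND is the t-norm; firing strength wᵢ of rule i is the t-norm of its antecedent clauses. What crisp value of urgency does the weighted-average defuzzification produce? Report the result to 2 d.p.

3.71

R1 (z=3.0): brief=0.83, ¬mild=1−0.25=0.75; AND[min(a, b)] → w = 0.75
R2 (z=7.0): ¬moderate=1−0.48=0.52, ¬severe=1−0.23=0.77; AND[min(a, b)] → w = 0.52
R3 (z=-1.0): ¬moderate=1−0.48=0.52, mild=0.25; AND[min(a, b)] → w = 0.25
Weighted average = (0.75·3.0 + 0.52·7.0 + 0.25·-1.0) / (0.75 + 0.52 + 0.25)
  = 5.6400 / 1.5200 = 3.71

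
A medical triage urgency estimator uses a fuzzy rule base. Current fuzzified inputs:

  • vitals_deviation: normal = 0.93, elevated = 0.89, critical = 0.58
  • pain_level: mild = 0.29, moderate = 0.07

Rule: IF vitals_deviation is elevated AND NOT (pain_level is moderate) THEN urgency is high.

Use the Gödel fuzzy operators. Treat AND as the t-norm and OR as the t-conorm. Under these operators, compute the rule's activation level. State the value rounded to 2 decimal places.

0.89

firing strength: elevated=0.89, ¬moderate=1−0.07=0.93; AND[min(a, b)] → w = 0.89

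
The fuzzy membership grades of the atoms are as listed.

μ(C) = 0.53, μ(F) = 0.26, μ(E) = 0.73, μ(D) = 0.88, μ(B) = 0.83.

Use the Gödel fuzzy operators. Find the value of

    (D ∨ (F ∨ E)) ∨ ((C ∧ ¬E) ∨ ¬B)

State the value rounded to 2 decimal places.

F ∨ E = max(a, b) on (0.26, 0.73) = 0.73
D ∨ (F ∨ E) = max(a, b) on (0.88, 0.73) = 0.88
¬E = 1 − 0.73 = 0.27
C ∧ ¬E = min(a, b) on (0.53, 0.27) = 0.27
¬B = 1 − 0.83 = 0.17
(C ∧ ¬E) ∨ ¬B = max(a, b) on (0.27, 0.17) = 0.27
(D ∨ (F ∨ E)) ∨ ((C ∧ ¬E) ∨ ¬B) = max(a, b) on (0.88, 0.27) = 0.88

0.88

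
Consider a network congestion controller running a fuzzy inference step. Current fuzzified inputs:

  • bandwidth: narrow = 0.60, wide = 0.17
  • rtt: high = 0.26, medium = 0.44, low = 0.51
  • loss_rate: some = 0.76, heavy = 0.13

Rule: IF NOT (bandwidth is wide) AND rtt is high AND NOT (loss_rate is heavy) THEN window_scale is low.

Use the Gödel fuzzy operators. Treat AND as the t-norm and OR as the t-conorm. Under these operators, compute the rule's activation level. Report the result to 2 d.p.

0.26

firing strength: ¬wide=1−0.17=0.83, high=0.26, ¬heavy=1−0.13=0.87; AND[min(a, b)] → w = 0.26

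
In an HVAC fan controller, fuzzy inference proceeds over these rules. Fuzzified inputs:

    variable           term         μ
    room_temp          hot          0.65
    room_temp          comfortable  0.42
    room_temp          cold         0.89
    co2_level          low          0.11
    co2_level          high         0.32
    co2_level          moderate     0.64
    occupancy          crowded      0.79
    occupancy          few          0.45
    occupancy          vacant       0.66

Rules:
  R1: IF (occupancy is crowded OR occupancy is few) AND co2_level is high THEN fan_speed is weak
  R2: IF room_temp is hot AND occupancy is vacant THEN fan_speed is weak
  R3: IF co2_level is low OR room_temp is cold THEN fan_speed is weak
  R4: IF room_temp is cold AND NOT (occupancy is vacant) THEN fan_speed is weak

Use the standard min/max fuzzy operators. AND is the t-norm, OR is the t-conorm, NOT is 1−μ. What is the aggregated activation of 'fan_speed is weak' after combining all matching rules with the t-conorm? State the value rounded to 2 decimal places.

R1: (crowded=0.79 OR few=0.45) = 0.79; AND[min(a, b)] with high=0.32 → w = 0.32
R2: hot=0.65, vacant=0.66; AND[min(a, b)] → w = 0.65
R3: low=0.11, cold=0.89; OR[max(a, b)] → w = 0.89
R4: cold=0.89, ¬vacant=1−0.66=0.34; AND[min(a, b)] → w = 0.34
Rules with consequent 'weak': {R1, R2, R3, R4} → strengths 0.32, 0.65, 0.89, 0.34
Aggregate via t-conorm [max(a, b)]: 0.89

0.89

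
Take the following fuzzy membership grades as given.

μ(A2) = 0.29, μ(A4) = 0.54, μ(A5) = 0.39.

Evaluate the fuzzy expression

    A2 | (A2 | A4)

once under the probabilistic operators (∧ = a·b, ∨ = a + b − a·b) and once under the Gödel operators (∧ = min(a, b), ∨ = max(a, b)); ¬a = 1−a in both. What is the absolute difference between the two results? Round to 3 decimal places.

0.228

Under probabilistic:
  A2 | A4 = a + b − a·b on (0.2900, 0.5400) = 0.6734
  A2 | (A2 | A4) = a + b − a·b on (0.2900, 0.6734) = 0.7681
  → value = 0.7681
Under Gödel:
  A2 | A4 = max(a, b) on (0.29, 0.54) = 0.54
  A2 | (A2 | A4) = max(a, b) on (0.29, 0.54) = 0.54
  → value = 0.5400
|0.7681 − 0.5400| = 0.228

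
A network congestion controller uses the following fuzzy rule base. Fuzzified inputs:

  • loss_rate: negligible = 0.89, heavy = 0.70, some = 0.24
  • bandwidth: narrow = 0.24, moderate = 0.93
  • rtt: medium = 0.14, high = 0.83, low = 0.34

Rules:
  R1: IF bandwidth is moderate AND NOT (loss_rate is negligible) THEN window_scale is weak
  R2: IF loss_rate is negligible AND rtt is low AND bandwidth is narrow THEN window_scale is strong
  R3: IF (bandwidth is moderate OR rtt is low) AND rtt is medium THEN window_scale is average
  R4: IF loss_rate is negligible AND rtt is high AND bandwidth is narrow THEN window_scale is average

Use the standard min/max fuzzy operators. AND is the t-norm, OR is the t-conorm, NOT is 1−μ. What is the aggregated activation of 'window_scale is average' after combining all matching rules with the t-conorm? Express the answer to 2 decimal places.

0.24

R1: moderate=0.93, ¬negligible=1−0.89=0.11; AND[min(a, b)] → w = 0.11
R2: negligible=0.89, low=0.34, narrow=0.24; AND[min(a, b)] → w = 0.24
R3: (moderate=0.93 OR low=0.34) = 0.93; AND[min(a, b)] with medium=0.14 → w = 0.14
R4: negligible=0.89, high=0.83, narrow=0.24; AND[min(a, b)] → w = 0.24
Rules with consequent 'average': {R3, R4} → strengths 0.14, 0.24
Aggregate via t-conorm [max(a, b)]: 0.24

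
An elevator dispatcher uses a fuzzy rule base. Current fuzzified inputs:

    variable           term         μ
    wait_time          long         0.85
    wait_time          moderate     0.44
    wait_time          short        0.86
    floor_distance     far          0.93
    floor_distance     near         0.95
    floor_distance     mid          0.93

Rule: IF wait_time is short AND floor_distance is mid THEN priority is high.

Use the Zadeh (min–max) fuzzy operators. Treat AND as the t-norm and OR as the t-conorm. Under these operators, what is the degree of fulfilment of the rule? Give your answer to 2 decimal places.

0.86

firing strength: short=0.86, mid=0.93; AND[min(a, b)] → w = 0.86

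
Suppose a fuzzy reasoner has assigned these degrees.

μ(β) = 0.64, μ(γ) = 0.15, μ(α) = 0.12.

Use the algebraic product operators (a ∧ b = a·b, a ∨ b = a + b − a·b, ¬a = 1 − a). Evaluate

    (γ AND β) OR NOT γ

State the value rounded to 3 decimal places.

γ AND β = a·b on (0.1500, 0.6400) = 0.0960
NOT γ = 1 − 0.1500 = 0.8500
(γ AND β) OR NOT γ = a + b − a·b on (0.0960, 0.8500) = 0.8644

0.864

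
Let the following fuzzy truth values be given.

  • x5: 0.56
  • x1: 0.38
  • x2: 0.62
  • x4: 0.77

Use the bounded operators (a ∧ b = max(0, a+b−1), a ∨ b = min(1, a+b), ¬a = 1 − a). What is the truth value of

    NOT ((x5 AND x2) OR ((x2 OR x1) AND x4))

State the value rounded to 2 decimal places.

x5 AND x2 = max(0, a+b−1) on (0.56, 0.62) = 0.18
x2 OR x1 = min(1, a+b) on (0.62, 0.38) = 1.00
(x2 OR x1) AND x4 = max(0, a+b−1) on (1.00, 0.77) = 0.77
(x5 AND x2) OR ((x2 OR x1) AND x4) = min(1, a+b) on (0.18, 0.77) = 0.95
NOT ((x5 AND x2) OR ((x2 OR x1) AND x4)) = 1 − 0.95 = 0.05

0.05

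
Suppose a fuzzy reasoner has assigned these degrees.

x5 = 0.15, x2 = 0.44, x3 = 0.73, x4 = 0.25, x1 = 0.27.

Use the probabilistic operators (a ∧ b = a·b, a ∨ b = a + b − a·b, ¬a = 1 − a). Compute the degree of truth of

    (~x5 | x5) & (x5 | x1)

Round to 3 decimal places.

~x5 = 1 − 0.1500 = 0.8500
~x5 | x5 = a + b − a·b on (0.8500, 0.1500) = 0.8725
x5 | x1 = a + b − a·b on (0.1500, 0.2700) = 0.3795
(~x5 | x5) & (x5 | x1) = a·b on (0.8725, 0.3795) = 0.3311

0.331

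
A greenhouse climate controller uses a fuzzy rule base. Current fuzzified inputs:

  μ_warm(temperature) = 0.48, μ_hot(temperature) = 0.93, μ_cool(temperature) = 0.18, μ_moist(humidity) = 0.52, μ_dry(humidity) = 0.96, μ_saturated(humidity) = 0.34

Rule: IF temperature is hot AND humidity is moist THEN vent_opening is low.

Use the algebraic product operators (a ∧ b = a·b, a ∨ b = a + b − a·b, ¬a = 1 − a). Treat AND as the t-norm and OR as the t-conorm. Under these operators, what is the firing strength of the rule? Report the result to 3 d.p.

0.484

firing strength: hot=0.93, moist=0.52; AND[a·b] → w = 0.4836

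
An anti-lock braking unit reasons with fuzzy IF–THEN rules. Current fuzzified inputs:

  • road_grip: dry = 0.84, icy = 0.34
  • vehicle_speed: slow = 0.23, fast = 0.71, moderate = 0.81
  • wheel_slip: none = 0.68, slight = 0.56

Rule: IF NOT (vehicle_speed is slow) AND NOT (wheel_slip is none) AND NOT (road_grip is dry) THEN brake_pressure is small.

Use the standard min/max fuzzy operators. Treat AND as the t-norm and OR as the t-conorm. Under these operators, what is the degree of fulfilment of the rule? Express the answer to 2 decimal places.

firing strength: ¬slow=1−0.23=0.77, ¬none=1−0.68=0.32, ¬dry=1−0.84=0.16; AND[min(a, b)] → w = 0.16

0.16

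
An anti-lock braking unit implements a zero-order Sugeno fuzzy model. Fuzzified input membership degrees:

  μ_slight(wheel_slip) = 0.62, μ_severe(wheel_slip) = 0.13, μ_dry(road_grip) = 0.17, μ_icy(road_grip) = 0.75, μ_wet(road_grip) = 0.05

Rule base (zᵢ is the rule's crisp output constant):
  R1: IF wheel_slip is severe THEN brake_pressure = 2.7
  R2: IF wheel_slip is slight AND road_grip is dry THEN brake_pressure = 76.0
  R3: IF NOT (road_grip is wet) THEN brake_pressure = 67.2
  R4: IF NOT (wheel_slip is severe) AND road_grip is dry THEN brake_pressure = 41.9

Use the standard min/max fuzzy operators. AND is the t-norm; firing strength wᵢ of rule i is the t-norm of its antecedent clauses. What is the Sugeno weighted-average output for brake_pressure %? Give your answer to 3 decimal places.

59.320

R1 (z=2.7): severe=0.13 → w = 0.13
R2 (z=76.0): slight=0.62, dry=0.17; AND[min(a, b)] → w = 0.17
R3 (z=67.2): ¬wet=1−0.05=0.95 → w = 0.95
R4 (z=41.9): ¬severe=1−0.13=0.87, dry=0.17; AND[min(a, b)] → w = 0.17
Weighted average = (0.13·2.7 + 0.17·76.0 + 0.95·67.2 + 0.17·41.9) / (0.13 + 0.17 + 0.95 + 0.17)
  = 84.2340 / 1.4200 = 59.320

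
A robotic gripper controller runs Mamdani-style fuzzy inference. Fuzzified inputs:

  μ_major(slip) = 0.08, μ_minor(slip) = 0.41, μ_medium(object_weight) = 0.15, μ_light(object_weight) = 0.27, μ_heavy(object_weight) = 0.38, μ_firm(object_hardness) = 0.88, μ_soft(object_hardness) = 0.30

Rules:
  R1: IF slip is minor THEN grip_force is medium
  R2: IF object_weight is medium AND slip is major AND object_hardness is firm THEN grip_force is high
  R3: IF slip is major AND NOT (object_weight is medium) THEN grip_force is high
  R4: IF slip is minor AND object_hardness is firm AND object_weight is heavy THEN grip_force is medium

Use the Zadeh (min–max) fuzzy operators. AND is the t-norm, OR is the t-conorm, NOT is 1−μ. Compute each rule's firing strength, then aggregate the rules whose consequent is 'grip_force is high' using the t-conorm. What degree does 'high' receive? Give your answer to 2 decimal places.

R1: minor=0.41 → w = 0.41
R2: medium=0.15, major=0.08, firm=0.88; AND[min(a, b)] → w = 0.08
R3: major=0.08, ¬medium=1−0.15=0.85; AND[min(a, b)] → w = 0.08
R4: minor=0.41, firm=0.88, heavy=0.38; AND[min(a, b)] → w = 0.38
Rules with consequent 'high': {R2, R3} → strengths 0.08, 0.08
Aggregate via t-conorm [max(a, b)]: 0.08

0.08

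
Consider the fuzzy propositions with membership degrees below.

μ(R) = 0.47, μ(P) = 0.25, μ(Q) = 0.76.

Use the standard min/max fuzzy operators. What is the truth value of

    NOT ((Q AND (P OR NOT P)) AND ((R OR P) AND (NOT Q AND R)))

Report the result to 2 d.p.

0.76

NOT P = 1 − 0.25 = 0.75
P OR NOT P = max(a, b) on (0.25, 0.75) = 0.75
Q AND (P OR NOT P) = min(a, b) on (0.76, 0.75) = 0.75
R OR P = max(a, b) on (0.47, 0.25) = 0.47
NOT Q = 1 − 0.76 = 0.24
NOT Q AND R = min(a, b) on (0.24, 0.47) = 0.24
(R OR P) AND (NOT Q AND R) = min(a, b) on (0.47, 0.24) = 0.24
(Q AND (P OR NOT P)) AND ((R OR P) AND (NOT Q AND R)) = min(a, b) on (0.75, 0.24) = 0.24
NOT ((Q AND (P OR NOT P)) AND ((R OR P) AND (NOT Q AND R))) = 1 − 0.24 = 0.76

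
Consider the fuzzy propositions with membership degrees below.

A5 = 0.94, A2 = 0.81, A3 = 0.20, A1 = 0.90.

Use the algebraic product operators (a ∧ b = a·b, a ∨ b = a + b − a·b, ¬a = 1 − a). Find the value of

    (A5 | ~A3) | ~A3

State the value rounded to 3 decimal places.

0.998

~A3 = 1 − 0.2000 = 0.8000
A5 | ~A3 = a + b − a·b on (0.9400, 0.8000) = 0.9880
~A3 = 1 − 0.2000 = 0.8000
(A5 | ~A3) | ~A3 = a + b − a·b on (0.9880, 0.8000) = 0.9976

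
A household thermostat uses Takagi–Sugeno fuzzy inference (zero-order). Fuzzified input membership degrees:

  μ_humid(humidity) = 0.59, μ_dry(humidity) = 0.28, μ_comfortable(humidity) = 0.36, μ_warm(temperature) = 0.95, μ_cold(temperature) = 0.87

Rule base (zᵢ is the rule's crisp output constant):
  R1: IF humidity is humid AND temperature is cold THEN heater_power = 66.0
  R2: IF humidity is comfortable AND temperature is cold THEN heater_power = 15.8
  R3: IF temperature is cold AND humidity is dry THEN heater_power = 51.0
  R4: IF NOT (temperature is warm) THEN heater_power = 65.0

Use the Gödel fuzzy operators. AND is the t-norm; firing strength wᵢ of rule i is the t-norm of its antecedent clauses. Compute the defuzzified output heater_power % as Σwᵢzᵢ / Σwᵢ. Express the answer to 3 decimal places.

R1 (z=66.0): humid=0.59, cold=0.87; AND[min(a, b)] → w = 0.59
R2 (z=15.8): comfortable=0.36, cold=0.87; AND[min(a, b)] → w = 0.36
R3 (z=51.0): cold=0.87, dry=0.28; AND[min(a, b)] → w = 0.28
R4 (z=65.0): ¬warm=1−0.95=0.05 → w = 0.05
Weighted average = (0.59·66.0 + 0.36·15.8 + 0.28·51.0 + 0.05·65.0) / (0.59 + 0.36 + 0.28 + 0.05)
  = 62.1580 / 1.2800 = 48.561

48.561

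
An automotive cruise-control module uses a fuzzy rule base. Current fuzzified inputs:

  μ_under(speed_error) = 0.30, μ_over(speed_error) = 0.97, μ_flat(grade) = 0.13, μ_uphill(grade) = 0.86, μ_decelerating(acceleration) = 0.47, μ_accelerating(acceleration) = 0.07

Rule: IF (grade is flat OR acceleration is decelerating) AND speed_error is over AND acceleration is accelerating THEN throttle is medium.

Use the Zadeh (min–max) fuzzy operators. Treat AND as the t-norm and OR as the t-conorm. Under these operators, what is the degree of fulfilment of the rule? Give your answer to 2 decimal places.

0.07

firing strength: (flat=0.13 OR decelerating=0.47) = 0.47; AND[min(a, b)] with over=0.97, accelerating=0.07 → w = 0.07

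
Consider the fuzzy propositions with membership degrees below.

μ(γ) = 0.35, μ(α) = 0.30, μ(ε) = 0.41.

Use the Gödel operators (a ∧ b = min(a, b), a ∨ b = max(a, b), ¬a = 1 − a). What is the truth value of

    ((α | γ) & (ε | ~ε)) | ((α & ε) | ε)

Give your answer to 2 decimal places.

0.41

α | γ = max(a, b) on (0.30, 0.35) = 0.35
~ε = 1 − 0.41 = 0.59
ε | ~ε = max(a, b) on (0.41, 0.59) = 0.59
(α | γ) & (ε | ~ε) = min(a, b) on (0.35, 0.59) = 0.35
α & ε = min(a, b) on (0.30, 0.41) = 0.30
(α & ε) | ε = max(a, b) on (0.30, 0.41) = 0.41
((α | γ) & (ε | ~ε)) | ((α & ε) | ε) = max(a, b) on (0.35, 0.41) = 0.41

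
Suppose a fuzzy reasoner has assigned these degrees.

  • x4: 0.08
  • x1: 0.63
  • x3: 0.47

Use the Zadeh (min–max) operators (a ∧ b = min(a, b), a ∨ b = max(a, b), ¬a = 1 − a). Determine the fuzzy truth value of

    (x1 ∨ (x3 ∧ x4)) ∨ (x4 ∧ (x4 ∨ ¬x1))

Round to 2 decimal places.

0.63

x3 ∧ x4 = min(a, b) on (0.47, 0.08) = 0.08
x1 ∨ (x3 ∧ x4) = max(a, b) on (0.63, 0.08) = 0.63
¬x1 = 1 − 0.63 = 0.37
x4 ∨ ¬x1 = max(a, b) on (0.08, 0.37) = 0.37
x4 ∧ (x4 ∨ ¬x1) = min(a, b) on (0.08, 0.37) = 0.08
(x1 ∨ (x3 ∧ x4)) ∨ (x4 ∧ (x4 ∨ ¬x1)) = max(a, b) on (0.63, 0.08) = 0.63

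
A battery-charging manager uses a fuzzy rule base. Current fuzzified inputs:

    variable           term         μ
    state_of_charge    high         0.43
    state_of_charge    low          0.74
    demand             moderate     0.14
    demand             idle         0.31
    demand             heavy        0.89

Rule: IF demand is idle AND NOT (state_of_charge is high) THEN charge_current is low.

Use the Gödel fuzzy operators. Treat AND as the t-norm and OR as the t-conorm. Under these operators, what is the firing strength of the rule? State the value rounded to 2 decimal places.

0.31

firing strength: idle=0.31, ¬high=1−0.43=0.57; AND[min(a, b)] → w = 0.31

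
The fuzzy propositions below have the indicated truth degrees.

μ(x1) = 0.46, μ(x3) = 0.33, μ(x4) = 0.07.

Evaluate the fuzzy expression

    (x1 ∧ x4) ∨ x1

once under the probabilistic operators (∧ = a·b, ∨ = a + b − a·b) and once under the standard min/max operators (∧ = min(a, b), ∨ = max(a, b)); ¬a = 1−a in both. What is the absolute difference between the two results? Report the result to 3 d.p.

Under probabilistic:
  x1 ∧ x4 = a·b on (0.4600, 0.0700) = 0.0322
  (x1 ∧ x4) ∨ x1 = a + b − a·b on (0.0322, 0.4600) = 0.4774
  → value = 0.4774
Under standard min/max:
  x1 ∧ x4 = min(a, b) on (0.46, 0.07) = 0.07
  (x1 ∧ x4) ∨ x1 = max(a, b) on (0.07, 0.46) = 0.46
  → value = 0.4600
|0.4774 − 0.4600| = 0.017

0.017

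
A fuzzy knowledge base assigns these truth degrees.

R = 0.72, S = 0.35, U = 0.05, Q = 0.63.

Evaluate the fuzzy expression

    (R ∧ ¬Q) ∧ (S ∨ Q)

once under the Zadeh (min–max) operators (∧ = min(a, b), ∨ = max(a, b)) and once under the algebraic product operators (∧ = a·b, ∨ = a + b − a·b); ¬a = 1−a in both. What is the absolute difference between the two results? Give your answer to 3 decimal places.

Under Zadeh (min–max):
  ¬Q = 1 − 0.63 = 0.37
  R ∧ ¬Q = min(a, b) on (0.72, 0.37) = 0.37
  S ∨ Q = max(a, b) on (0.35, 0.63) = 0.63
  (R ∧ ¬Q) ∧ (S ∨ Q) = min(a, b) on (0.37, 0.63) = 0.37
  → value = 0.3700
Under algebraic product:
  ¬Q = 1 − 0.6300 = 0.3700
  R ∧ ¬Q = a·b on (0.7200, 0.3700) = 0.2664
  S ∨ Q = a + b − a·b on (0.3500, 0.6300) = 0.7595
  (R ∧ ¬Q) ∧ (S ∨ Q) = a·b on (0.2664, 0.7595) = 0.2023
  → value = 0.2023
|0.3700 − 0.2023| = 0.168

0.168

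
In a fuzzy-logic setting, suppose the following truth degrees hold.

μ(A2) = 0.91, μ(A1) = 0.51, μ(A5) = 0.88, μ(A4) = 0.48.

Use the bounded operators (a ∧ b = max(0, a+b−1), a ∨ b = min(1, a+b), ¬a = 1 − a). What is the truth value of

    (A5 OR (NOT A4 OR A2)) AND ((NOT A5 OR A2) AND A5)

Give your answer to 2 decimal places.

NOT A4 = 1 − 0.48 = 0.52
NOT A4 OR A2 = min(1, a+b) on (0.52, 0.91) = 1.00
A5 OR (NOT A4 OR A2) = min(1, a+b) on (0.88, 1.00) = 1.00
NOT A5 = 1 − 0.88 = 0.12
NOT A5 OR A2 = min(1, a+b) on (0.12, 0.91) = 1.00
(NOT A5 OR A2) AND A5 = max(0, a+b−1) on (1.00, 0.88) = 0.88
(A5 OR (NOT A4 OR A2)) AND ((NOT A5 OR A2) AND A5) = max(0, a+b−1) on (1.00, 0.88) = 0.88

0.88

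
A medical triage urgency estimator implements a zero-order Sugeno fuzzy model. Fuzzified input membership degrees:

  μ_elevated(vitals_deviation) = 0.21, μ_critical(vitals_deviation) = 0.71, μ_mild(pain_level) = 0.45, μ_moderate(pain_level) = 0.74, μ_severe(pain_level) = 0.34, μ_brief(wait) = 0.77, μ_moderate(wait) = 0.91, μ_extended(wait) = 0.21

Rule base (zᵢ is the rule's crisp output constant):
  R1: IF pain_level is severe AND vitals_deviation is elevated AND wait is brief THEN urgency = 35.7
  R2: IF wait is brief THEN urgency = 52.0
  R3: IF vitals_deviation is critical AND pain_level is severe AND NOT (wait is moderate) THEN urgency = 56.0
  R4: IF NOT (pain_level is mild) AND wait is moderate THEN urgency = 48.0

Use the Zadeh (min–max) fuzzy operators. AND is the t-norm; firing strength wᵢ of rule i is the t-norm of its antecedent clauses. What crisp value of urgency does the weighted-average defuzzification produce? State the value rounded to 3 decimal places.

R1 (z=35.7): severe=0.34, elevated=0.21, brief=0.77; AND[min(a, b)] → w = 0.21
R2 (z=52.0): brief=0.77 → w = 0.77
R3 (z=56.0): critical=0.71, severe=0.34, ¬moderate=1−0.91=0.09; AND[min(a, b)] → w = 0.09
R4 (z=48.0): ¬mild=1−0.45=0.55, moderate=0.91; AND[min(a, b)] → w = 0.55
Weighted average = (0.21·35.7 + 0.77·52.0 + 0.09·56.0 + 0.55·48.0) / (0.21 + 0.77 + 0.09 + 0.55)
  = 78.9770 / 1.6200 = 48.751

48.751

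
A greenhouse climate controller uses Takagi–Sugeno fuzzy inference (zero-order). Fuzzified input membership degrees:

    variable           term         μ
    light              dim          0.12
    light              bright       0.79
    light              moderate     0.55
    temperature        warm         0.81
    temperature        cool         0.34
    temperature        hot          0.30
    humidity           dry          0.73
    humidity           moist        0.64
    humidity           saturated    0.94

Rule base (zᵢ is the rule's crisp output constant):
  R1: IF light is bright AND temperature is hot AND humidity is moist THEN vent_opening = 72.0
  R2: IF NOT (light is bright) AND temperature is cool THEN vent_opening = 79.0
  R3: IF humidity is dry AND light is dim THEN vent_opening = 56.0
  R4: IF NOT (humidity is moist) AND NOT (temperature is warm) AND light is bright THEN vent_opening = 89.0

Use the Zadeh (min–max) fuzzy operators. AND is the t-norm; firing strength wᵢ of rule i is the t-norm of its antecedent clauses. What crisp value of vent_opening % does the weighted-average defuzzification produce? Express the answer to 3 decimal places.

75.390

R1 (z=72.0): bright=0.79, hot=0.30, moist=0.64; AND[min(a, b)] → w = 0.30
R2 (z=79.0): ¬bright=1−0.79=0.21, cool=0.34; AND[min(a, b)] → w = 0.21
R3 (z=56.0): dry=0.73, dim=0.12; AND[min(a, b)] → w = 0.12
R4 (z=89.0): ¬moist=1−0.64=0.36, ¬warm=1−0.81=0.19, bright=0.79; AND[min(a, b)] → w = 0.19
Weighted average = (0.30·72.0 + 0.21·79.0 + 0.12·56.0 + 0.19·89.0) / (0.30 + 0.21 + 0.12 + 0.19)
  = 61.8200 / 0.8200 = 75.390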